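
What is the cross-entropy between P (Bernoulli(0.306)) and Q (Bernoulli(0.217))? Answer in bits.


H(P,Q) = -p*log2(q) - (1-p)*log2(1-q). -0.306*log2(0.217) = 0.674495; -0.694*log2(0.783) = 0.244924. H(P,Q) = 0.674495 + 0.244924 = 0.9194

0.9194 bits


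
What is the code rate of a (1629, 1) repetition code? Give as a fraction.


Rate = k/n = 1/1629

1/1629


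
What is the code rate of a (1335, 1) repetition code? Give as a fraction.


Rate = k/n = 1/1335

1/1335


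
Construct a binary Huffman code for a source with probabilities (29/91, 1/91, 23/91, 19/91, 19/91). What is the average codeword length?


Huffman construction (repeatedly merge the two least-probable nodes; each merge adds 1 bit to every symbol beneath it): 1/91 + 19/91 = 20/91; 19/91 + 20/91 = 3/7; 23/91 + 29/91 = 4/7; 3/7 + 4/7 = 1. Resulting codeword lengths (in the order the probabilities were given): (2, 3, 2, 3, 2). L_avg = sum(p_i * l_i) = 29/91*2 + 1/91*3 + 23/91*2 + 19/91*3 + 19/91*2 = 202/91 = 2.2198

2.2198 bits


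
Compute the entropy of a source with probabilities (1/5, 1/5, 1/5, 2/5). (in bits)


H = -sum(p_i * log2(p_i)). Terms: -(1/5)*log2(1/5) = 0.464386; -(1/5)*log2(1/5) = 0.464386; -(1/5)*log2(1/5) = 0.464386; -(2/5)*log2(2/5) = 0.528771. H = 0.464386 + 0.464386 + 0.464386 + 0.528771 = 1.9219

1.9219 bits


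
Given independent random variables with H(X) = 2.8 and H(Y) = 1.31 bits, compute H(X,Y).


For independent variables, H(X,Y) = H(X) + H(Y) = 2.8 + 1.31 = 4.11

4.11 bits


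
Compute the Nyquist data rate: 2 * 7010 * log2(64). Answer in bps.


Rate = 2 * B * log2(M) = 2 * 7010 * 6.0 = 84120.0

84120.0 bps


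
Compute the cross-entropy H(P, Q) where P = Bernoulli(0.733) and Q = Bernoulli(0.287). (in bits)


H(P,Q) = -p*log2(q) - (1-p)*log2(1-q). -0.733*log2(0.287) = 1.320043; -0.267*log2(0.713) = 0.130303. H(P,Q) = 1.320043 + 0.130303 = 1.4503

1.4503 bits


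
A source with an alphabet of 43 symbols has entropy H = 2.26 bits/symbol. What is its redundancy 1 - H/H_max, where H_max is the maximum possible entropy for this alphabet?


H_max = log2(K) = log2(43) = 5.4263 bits/symbol. Redundancy = 1 - H/H_max = 1 - 2.26/5.4263 = 1 - 0.4165 = 0.5835

0.5835


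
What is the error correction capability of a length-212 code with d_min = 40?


Correction capability = floor((d-1)/2) = floor((40-1)/2) = 19

19 errors


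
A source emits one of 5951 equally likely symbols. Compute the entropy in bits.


H = log2(n) = log2(5951) = 12.5389

12.5389 bits


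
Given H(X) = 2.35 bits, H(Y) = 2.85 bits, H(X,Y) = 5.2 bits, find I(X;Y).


I(X;Y) = H(X) + H(Y) - H(X,Y) = 2.35 + 2.85 - 5.2 = 0.0

0.0 bits


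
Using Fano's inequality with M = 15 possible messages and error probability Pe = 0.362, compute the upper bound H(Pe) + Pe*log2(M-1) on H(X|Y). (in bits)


H(Pe) = -Pe*log2(Pe) - (1-Pe)*log2(1-Pe) = -0.362*log2(0.362) - 0.638*log2(0.638) = 0.530670 + 0.413661 = 0.9443. Pe*log2(M-1) = 0.362*log2(14) = 1.378262. Bound = H(Pe) + Pe*log2(M-1) = 0.530670 + 0.413661 + 1.378262 = 2.3226

2.3226 bits


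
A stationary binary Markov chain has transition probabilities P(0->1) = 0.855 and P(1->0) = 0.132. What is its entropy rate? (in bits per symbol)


Stationary distribution: pi_0 = p10/(p01+p10) = 0.1337, pi_1 = 0.8663. Entropy rate H' = pi_0*H(p01) + pi_1*H(p10) = 0.1337*0.5972 + 0.8663*0.5629 = 0.5675

0.5675 bits/symbol


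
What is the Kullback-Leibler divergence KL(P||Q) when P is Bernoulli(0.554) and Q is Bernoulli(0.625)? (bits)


KL = p*log2(p/q) + (1-p)*log2((1-p)/(1-q)) = 0.554*log2(0.554/0.625) + 0.446*log2(0.446/0.375) = 0.0152

0.0152 bits


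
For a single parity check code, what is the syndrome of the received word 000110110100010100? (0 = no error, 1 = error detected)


Syndrome = XOR of all bits = 0 XOR 0 XOR 0 XOR 1 XOR 1 XOR 0 XOR 1 XOR 1 XOR 0 XOR 1 XOR 0 XOR 0 XOR 0 XOR 1 XOR 0 XOR 1 XOR 0 XOR 0 = 1

1


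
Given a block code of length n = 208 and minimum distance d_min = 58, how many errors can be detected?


Detection capability = d_min - 1 = 58 - 1 = 57

57 errors


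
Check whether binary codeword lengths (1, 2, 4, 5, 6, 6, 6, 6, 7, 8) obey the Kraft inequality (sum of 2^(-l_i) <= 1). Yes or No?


Kraft sum = sum(2^(-l_i)) = 0.918, need <= 1. Result: satisfied (a binary prefix-free code with these lengths exists)

Yes


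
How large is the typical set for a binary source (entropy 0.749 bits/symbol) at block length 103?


log2|A_typical| = nH = 103 * 0.749 = 77.147, so |A_typical| ~ 2^77.147 = 1.673e+23

1.673e+23


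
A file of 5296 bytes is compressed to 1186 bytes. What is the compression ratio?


Ratio = original / compressed = 5296 / 1186 = 4.4654

4.4654


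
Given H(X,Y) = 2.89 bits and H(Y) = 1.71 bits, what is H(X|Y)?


H(X|Y) = H(X,Y) - H(Y) = 2.89 - 1.71 = 1.18

1.18 bits


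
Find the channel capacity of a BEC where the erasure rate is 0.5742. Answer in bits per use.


C = 1 - epsilon = 1 - 0.5742 = 0.4258

0.4258 bits


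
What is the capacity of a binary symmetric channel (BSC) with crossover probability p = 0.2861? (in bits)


H(p) = -p*log2(p) - (1-p)*log2(1-p) = -0.2861*log2(0.2861) - 0.7139*log2(0.7139) = 0.516527 + 0.347103 = 0.8636. C = 1 - H(p) = 1 - 0.8636 = 0.1364

0.1364 bits


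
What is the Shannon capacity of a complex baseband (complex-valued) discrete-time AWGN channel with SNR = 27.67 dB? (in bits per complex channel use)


SNR_linear = 10^(27.67/10) = 584.7901; C = log2(1 + SNR_linear) = log2(1 + 584.7901) = 9.1942

9.1942 bits/channel use


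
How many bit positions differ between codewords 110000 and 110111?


Count differing positions: . . . ^ ^ ^ = 3 differences

3


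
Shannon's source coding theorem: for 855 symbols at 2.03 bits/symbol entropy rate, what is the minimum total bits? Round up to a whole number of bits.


Minimum bits >= n * H = 855 * 2.03 = 1735.65, rounded up to a whole number of bits = 1736

1736 bits


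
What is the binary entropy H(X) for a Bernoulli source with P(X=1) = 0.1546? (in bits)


H = -p*log2(p) - (1-p)*log2(1-p). -0.1546*log2(0.1546) = 0.416398; -0.8454*log2(0.8454) = 0.204835. H = 0.416398 + 0.204835 = 0.6212

0.6212 bits


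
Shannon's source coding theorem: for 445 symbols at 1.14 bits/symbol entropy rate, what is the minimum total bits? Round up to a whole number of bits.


Minimum bits >= n * H = 445 * 1.14 = 507.3, rounded up to a whole number of bits = 508

508 bits


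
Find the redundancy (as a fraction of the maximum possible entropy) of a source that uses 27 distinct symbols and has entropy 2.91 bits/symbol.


H_max = log2(K) = log2(27) = 4.7549 bits/symbol. Redundancy = 1 - H/H_max = 1 - 2.91/4.7549 = 1 - 0.612 = 0.388

0.388


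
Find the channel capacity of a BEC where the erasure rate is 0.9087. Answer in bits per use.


C = 1 - epsilon = 1 - 0.9087 = 0.0913

0.0913 bits


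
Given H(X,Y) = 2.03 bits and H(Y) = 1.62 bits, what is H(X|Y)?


H(X|Y) = H(X,Y) - H(Y) = 2.03 - 1.62 = 0.41

0.41 bits


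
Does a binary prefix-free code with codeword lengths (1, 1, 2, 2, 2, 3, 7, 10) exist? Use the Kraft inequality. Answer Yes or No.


Kraft sum = sum(2^(-l_i)) = 1.8838, need <= 1. Result: violated (a binary prefix-free code with these lengths cannot exist)

No


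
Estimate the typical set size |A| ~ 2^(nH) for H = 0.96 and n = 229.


log2|A_typical| = nH = 229 * 0.96 = 219.84, so |A_typical| ~ 2^219.84 = 1.508e+66

1.508e+66


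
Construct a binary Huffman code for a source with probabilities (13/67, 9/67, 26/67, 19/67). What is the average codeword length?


Huffman construction (repeatedly merge the two least-probable nodes; each merge adds 1 bit to every symbol beneath it): 9/67 + 13/67 = 22/67; 19/67 + 22/67 = 41/67; 26/67 + 41/67 = 1. Resulting codeword lengths (in the order the probabilities were given): (3, 3, 1, 2). L_avg = sum(p_i * l_i) = 13/67*3 + 9/67*3 + 26/67*1 + 19/67*2 = 130/67 = 1.9403

1.9403 bits


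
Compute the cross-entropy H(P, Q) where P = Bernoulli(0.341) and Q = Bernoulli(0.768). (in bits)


H(P,Q) = -p*log2(q) - (1-p)*log2(1-q). -0.341*log2(0.768) = 0.129860; -0.659*log2(0.232) = 1.389042. H(P,Q) = 0.129860 + 1.389042 = 1.5189

1.5189 bits


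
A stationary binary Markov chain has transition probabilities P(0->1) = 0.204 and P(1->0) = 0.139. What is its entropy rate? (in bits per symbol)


Stationary distribution: pi_0 = p10/(p01+p10) = 0.4052, pi_1 = 0.5948. Entropy rate H' = pi_0*H(p01) + pi_1*H(p10) = 0.4052*0.7299 + 0.5948*0.5816 = 0.6417

0.6417 bits/symbol


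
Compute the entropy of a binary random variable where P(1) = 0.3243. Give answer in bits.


H = -p*log2(p) - (1-p)*log2(1-p). -0.3243*log2(0.3243) = 0.526857; -0.6757*log2(0.6757) = 0.382139. H = 0.526857 + 0.382139 = 0.909

0.909 bits


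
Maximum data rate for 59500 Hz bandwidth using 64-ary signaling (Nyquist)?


Rate = 2 * B * log2(M) = 2 * 59500 * 6.0 = 714000.0

714000.0 bps


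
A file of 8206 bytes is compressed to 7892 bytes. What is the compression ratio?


Ratio = original / compressed = 8206 / 7892 = 1.0398

1.0398


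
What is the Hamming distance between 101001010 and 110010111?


Count differing positions: . ^ ^ . ^ ^ ^ . ^ = 6 differences

6


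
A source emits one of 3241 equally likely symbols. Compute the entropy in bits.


H = log2(n) = log2(3241) = 11.6622

11.6622 bits


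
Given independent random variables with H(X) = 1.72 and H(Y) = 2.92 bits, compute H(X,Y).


For independent variables, H(X,Y) = H(X) + H(Y) = 1.72 + 2.92 = 4.64

4.64 bits


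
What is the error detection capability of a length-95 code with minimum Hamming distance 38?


Detection capability = d_min - 1 = 38 - 1 = 37

37 errors


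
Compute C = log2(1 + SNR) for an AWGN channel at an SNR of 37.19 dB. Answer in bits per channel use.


SNR_linear = 10^(37.19/10) = 5236.0044; C = log2(1 + SNR_linear) = log2(1 + 5236.0044) = 12.3545

12.3545 bits/channel use


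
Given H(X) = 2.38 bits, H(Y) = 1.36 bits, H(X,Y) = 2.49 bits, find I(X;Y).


I(X;Y) = H(X) + H(Y) - H(X,Y) = 2.38 + 1.36 - 2.49 = 1.25

1.25 bits


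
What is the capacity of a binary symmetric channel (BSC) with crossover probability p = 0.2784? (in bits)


H(p) = -p*log2(p) - (1-p)*log2(1-p) = -0.2784*log2(0.2784) - 0.7216*log2(0.7216) = 0.513584 + 0.339678 = 0.8533. C = 1 - H(p) = 1 - 0.8533 = 0.1467

0.1467 bits


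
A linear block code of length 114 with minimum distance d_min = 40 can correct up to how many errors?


Correction capability = floor((d-1)/2) = floor((40-1)/2) = 19

19 errors


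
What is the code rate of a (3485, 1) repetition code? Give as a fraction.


Rate = k/n = 1/3485

1/3485


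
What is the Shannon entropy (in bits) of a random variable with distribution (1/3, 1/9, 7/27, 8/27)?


H = -sum(p_i * log2(p_i)). Terms: -(1/3)*log2(1/3) = 0.528321; -(1/9)*log2(1/9) = 0.352214; -(7/27)*log2(7/27) = 0.504916; -(8/27)*log2(8/27) = 0.519967. H = 0.528321 + 0.352214 + 0.504916 + 0.519967 = 1.9054

1.9054 bits


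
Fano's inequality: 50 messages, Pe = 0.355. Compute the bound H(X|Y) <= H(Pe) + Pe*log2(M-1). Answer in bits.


H(Pe) = -Pe*log2(Pe) - (1-Pe)*log2(1-Pe) = -0.355*log2(0.355) - 0.645*log2(0.645) = 0.530409 + 0.408046 = 0.9385. Pe*log2(M-1) = 0.355*log2(49) = 1.993222. Bound = H(Pe) + Pe*log2(M-1) = 0.530409 + 0.408046 + 1.993222 = 2.9317

2.9317 bits


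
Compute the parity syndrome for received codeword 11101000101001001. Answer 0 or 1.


Syndrome = XOR of all bits = 1 XOR 1 XOR 1 XOR 0 XOR 1 XOR 0 XOR 0 XOR 0 XOR 1 XOR 0 XOR 1 XOR 0 XOR 0 XOR 1 XOR 0 XOR 0 XOR 1 = 0

0


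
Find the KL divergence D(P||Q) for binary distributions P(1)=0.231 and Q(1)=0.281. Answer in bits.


KL = p*log2(p/q) + (1-p)*log2((1-p)/(1-q)) = 0.231*log2(0.231/0.281) + 0.769*log2(0.769/0.719) = 0.0093

0.0093 bits


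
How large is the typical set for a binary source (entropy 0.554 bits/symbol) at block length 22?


log2|A_typical| = nH = 22 * 0.554 = 12.188, so |A_typical| ~ 2^12.188 = 4.666e+03

4.666e+03


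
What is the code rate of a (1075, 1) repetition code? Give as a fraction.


Rate = k/n = 1/1075

1/1075


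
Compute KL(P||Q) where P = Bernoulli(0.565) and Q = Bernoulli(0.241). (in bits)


KL = p*log2(p/q) + (1-p)*log2((1-p)/(1-q)) = 0.565*log2(0.565/0.241) + 0.435*log2(0.435/0.759) = 0.3452

0.3452 bits


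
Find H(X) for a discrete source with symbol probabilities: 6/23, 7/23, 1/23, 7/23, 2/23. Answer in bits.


H = -sum(p_i * log2(p_i)). Terms: -(6/23)*log2(6/23) = 0.505722; -(7/23)*log2(7/23) = 0.522324; -(1/23)*log2(1/23) = 0.196677; -(7/23)*log2(7/23) = 0.522324; -(2/23)*log2(2/23) = 0.306397. H = 0.505722 + 0.522324 + 0.196677 + 0.522324 + 0.306397 = 2.0534

2.0534 bits


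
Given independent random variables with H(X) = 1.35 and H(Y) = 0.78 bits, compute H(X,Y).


For independent variables, H(X,Y) = H(X) + H(Y) = 1.35 + 0.78 = 2.13

2.13 bits


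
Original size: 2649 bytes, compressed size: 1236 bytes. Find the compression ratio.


Ratio = original / compressed = 2649 / 1236 = 2.1432

2.1432


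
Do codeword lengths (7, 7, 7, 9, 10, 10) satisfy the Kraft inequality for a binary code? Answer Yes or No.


Kraft sum = sum(2^(-l_i)) = 0.0273, need <= 1. Result: satisfied (a binary prefix-free code with these lengths exists)

Yes


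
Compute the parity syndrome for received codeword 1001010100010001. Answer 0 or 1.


Syndrome = XOR of all bits = 1 XOR 0 XOR 0 XOR 1 XOR 0 XOR 1 XOR 0 XOR 1 XOR 0 XOR 0 XOR 0 XOR 1 XOR 0 XOR 0 XOR 0 XOR 1 = 0

0


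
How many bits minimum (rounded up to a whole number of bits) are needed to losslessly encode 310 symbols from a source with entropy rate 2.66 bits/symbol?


Minimum bits >= n * H = 310 * 2.66 = 824.6, rounded up to a whole number of bits = 825

825 bits


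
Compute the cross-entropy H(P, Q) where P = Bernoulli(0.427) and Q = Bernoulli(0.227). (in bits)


H(P,Q) = -p*log2(q) - (1-p)*log2(1-q). -0.427*log2(0.227) = 0.913454; -0.573*log2(0.773) = 0.212846. H(P,Q) = 0.913454 + 0.212846 = 1.1263

1.1263 bits


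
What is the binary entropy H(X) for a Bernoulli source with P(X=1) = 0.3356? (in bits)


H = -p*log2(p) - (1-p)*log2(1-p). -0.3356*log2(0.3356) = 0.528632; -0.6644*log2(0.6644) = 0.391914. H = 0.528632 + 0.391914 = 0.9205

0.9205 bits


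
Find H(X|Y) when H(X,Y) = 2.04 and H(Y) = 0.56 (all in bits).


H(X|Y) = H(X,Y) - H(Y) = 2.04 - 0.56 = 1.48

1.48 bits


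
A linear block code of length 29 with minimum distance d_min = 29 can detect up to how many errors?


Detection capability = d_min - 1 = 29 - 1 = 28

28 errors


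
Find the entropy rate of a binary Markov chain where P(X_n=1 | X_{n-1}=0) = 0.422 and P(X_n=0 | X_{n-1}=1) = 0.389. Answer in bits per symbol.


Stationary distribution: pi_0 = p10/(p01+p10) = 0.4797, pi_1 = 0.5203. Entropy rate H' = pi_0*H(p01) + pi_1*H(p10) = 0.4797*0.9824 + 0.5203*0.9642 = 0.9729

0.9729 bits/symbol


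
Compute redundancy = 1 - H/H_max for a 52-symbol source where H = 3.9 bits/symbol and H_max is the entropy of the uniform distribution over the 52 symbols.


H_max = log2(K) = log2(52) = 5.7004 bits/symbol. Redundancy = 1 - H/H_max = 1 - 3.9/5.7004 = 1 - 0.6842 = 0.3158

0.3158


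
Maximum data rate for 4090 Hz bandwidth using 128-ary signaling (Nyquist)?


Rate = 2 * B * log2(M) = 2 * 4090 * 7.0 = 57260.0

57260.0 bps


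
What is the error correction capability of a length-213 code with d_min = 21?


Correction capability = floor((d-1)/2) = floor((21-1)/2) = 10

10 errors


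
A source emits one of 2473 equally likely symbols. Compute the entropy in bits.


H = log2(n) = log2(2473) = 11.272

11.272 bits


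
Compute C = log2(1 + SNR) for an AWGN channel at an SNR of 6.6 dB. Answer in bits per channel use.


SNR_linear = 10^(6.6/10) = 4.5709; C = log2(1 + SNR_linear) = log2(1 + 4.5709) = 2.4779

2.4779 bits/channel use


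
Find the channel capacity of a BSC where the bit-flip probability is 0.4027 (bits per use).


H(p) = -p*log2(p) - (1-p)*log2(1-p) = -0.4027*log2(0.4027) - 0.5973*log2(0.5973) = 0.528432 + 0.444076 = 0.9725. C = 1 - H(p) = 1 - 0.9725 = 0.0275

0.0275 bits


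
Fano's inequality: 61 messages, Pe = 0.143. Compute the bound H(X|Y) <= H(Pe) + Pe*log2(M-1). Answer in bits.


H(Pe) = -Pe*log2(Pe) - (1-Pe)*log2(1-Pe) = -0.143*log2(0.143) - 0.857*log2(0.857) = 0.401246 + 0.190796 = 0.592. Pe*log2(M-1) = 0.143*log2(60) = 0.844685. Bound = H(Pe) + Pe*log2(M-1) = 0.401246 + 0.190796 + 0.844685 = 1.4367

1.4367 bits


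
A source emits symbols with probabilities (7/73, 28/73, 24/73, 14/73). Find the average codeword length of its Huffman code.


Huffman construction (repeatedly merge the two least-probable nodes; each merge adds 1 bit to every symbol beneath it): 7/73 + 14/73 = 21/73; 21/73 + 24/73 = 45/73; 28/73 + 45/73 = 1. Resulting codeword lengths (in the order the probabilities were given): (3, 1, 2, 3). L_avg = sum(p_i * l_i) = 7/73*3 + 28/73*1 + 24/73*2 + 14/73*3 = 139/73 = 1.9041

1.9041 bits


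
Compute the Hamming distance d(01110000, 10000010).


Count differing positions: ^ ^ ^ ^ . . ^ . = 5 differences

5


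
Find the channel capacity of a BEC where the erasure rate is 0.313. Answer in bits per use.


C = 1 - epsilon = 1 - 0.313 = 0.687

0.687 bits


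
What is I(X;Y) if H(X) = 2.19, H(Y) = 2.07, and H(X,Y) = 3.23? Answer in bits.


I(X;Y) = H(X) + H(Y) - H(X,Y) = 2.19 + 2.07 - 3.23 = 1.03

1.03 bits


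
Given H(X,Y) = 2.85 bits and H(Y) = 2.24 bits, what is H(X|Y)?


H(X|Y) = H(X,Y) - H(Y) = 2.85 - 2.24 = 0.61

0.61 bits


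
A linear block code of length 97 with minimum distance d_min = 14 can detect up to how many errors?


Detection capability = d_min - 1 = 14 - 1 = 13

13 errors


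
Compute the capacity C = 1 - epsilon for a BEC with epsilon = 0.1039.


C = 1 - epsilon = 1 - 0.1039 = 0.8961

0.8961 bits


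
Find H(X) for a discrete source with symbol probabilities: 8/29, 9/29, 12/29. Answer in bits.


H = -sum(p_i * log2(p_i)). Terms: -(8/29)*log2(8/29) = 0.512546; -(9/29)*log2(9/29) = 0.523879; -(12/29)*log2(12/29) = 0.526766. H = 0.512546 + 0.523879 + 0.526766 = 1.5632

1.5632 bits


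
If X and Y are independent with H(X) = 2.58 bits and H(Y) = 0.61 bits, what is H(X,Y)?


For independent variables, H(X,Y) = H(X) + H(Y) = 2.58 + 0.61 = 3.19

3.19 bits


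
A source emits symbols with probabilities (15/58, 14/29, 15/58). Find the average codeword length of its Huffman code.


Huffman construction (repeatedly merge the two least-probable nodes; each merge adds 1 bit to every symbol beneath it): 15/58 + 15/58 = 15/29; 14/29 + 15/29 = 1. Resulting codeword lengths (in the order the probabilities were given): (2, 1, 2). L_avg = sum(p_i * l_i) = 15/58*2 + 14/29*1 + 15/58*2 = 44/29 = 1.5172

1.5172 bits


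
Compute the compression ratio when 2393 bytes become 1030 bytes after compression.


Ratio = original / compressed = 2393 / 1030 = 2.3233

2.3233


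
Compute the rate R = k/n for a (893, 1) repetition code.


Rate = k/n = 1/893

1/893


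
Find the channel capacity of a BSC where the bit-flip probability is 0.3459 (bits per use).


H(p) = -p*log2(p) - (1-p)*log2(1-p) = -0.3459*log2(0.3459) - 0.6541*log2(0.6541) = 0.529771 + 0.400582 = 0.9304. C = 1 - H(p) = 1 - 0.9304 = 0.0696

0.0696 bits


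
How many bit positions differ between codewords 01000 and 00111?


Count differing positions: . ^ ^ ^ ^ = 4 differences

4


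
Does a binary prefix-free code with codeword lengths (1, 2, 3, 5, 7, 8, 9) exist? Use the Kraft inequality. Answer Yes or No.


Kraft sum = sum(2^(-l_i)) = 0.9199, need <= 1. Result: satisfied (a binary prefix-free code with these lengths exists)

Yes


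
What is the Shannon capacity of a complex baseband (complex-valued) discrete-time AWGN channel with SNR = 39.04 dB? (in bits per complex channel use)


SNR_linear = 10^(39.04/10) = 8016.7806; C = log2(1 + SNR_linear) = log2(1 + 8016.7806) = 12.969

12.969 bits/channel use


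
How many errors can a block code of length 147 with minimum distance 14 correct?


Correction capability = floor((d-1)/2) = floor((14-1)/2) = 6

6 errors


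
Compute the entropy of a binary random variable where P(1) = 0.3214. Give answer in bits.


H = -p*log2(p) - (1-p)*log2(1-p). -0.3214*log2(0.3214) = 0.526311; -0.6786*log2(0.6786) = 0.379586. H = 0.526311 + 0.379586 = 0.9059

0.9059 bits


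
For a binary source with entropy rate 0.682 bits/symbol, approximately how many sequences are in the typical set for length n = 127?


log2|A_typical| = nH = 127 * 0.682 = 86.614, so |A_typical| ~ 2^86.614 = 1.184e+26

1.184e+26


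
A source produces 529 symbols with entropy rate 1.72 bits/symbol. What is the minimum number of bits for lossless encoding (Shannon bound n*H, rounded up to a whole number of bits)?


Minimum bits >= n * H = 529 * 1.72 = 909.88, rounded up to a whole number of bits = 910

910 bits


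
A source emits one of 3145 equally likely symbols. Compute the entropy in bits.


H = log2(n) = log2(3145) = 11.6188

11.6188 bits


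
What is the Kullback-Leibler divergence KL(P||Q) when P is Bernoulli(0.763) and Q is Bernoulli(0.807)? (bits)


KL = p*log2(p/q) + (1-p)*log2((1-p)/(1-q)) = 0.763*log2(0.763/0.807) + 0.237*log2(0.237/0.193) = 0.0085

0.0085 bits


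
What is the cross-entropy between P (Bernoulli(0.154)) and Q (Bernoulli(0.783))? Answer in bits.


H(P,Q) = -p*log2(q) - (1-p)*log2(1-q). -0.154*log2(0.783) = 0.054349; -0.846*log2(0.217) = 1.864781. H(P,Q) = 0.054349 + 1.864781 = 1.9191

1.9191 bits


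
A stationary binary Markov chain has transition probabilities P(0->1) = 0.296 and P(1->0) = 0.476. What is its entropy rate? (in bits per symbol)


Stationary distribution: pi_0 = p10/(p01+p10) = 0.6166, pi_1 = 0.3834. Entropy rate H' = pi_0*H(p01) + pi_1*H(p10) = 0.6166*0.8763 + 0.3834*0.9983 = 0.9231

0.9231 bits/symbol


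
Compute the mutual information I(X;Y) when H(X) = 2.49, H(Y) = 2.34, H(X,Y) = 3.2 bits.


I(X;Y) = H(X) + H(Y) - H(X,Y) = 2.49 + 2.34 - 3.2 = 1.63

1.63 bits


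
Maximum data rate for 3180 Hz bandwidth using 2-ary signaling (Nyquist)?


Rate = 2 * B * log2(M) = 2 * 3180 * 1.0 = 6360.0

6360.0 bps


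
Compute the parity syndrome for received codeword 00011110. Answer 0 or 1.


Syndrome = XOR of all bits = 0 XOR 0 XOR 0 XOR 1 XOR 1 XOR 1 XOR 1 XOR 0 = 0

0


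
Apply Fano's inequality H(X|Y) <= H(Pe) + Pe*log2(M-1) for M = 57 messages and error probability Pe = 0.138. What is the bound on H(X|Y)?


H(Pe) = -Pe*log2(Pe) - (1-Pe)*log2(1-Pe) = -0.138*log2(0.138) - 0.862*log2(0.862) = 0.394302 + 0.184675 = 0.579. Pe*log2(M-1) = 0.138*log2(56) = 0.801415. Bound = H(Pe) + Pe*log2(M-1) = 0.394302 + 0.184675 + 0.801415 = 1.3804

1.3804 bits


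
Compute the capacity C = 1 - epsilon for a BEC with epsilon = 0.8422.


C = 1 - epsilon = 1 - 0.8422 = 0.1578

0.1578 bits


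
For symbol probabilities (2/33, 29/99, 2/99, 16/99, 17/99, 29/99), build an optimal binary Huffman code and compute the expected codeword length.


Huffman construction (repeatedly merge the two least-probable nodes; each merge adds 1 bit to every symbol beneath it): 2/99 + 2/33 = 8/99; 8/99 + 16/99 = 8/33; 17/99 + 8/33 = 41/99; 29/99 + 29/99 = 58/99; 41/99 + 58/99 = 1. Resulting codeword lengths (in the order the probabilities were given): (4, 2, 4, 3, 2, 2). L_avg = sum(p_i * l_i) = 2/33*4 + 29/99*2 + 2/99*4 + 16/99*3 + 17/99*2 + 29/99*2 = 230/99 = 2.3232

2.3232 bits


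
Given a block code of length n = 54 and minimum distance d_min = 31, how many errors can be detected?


Detection capability = d_min - 1 = 31 - 1 = 30

30 errors


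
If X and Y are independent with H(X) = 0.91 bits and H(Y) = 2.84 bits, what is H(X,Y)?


For independent variables, H(X,Y) = H(X) + H(Y) = 0.91 + 2.84 = 3.75

3.75 bits


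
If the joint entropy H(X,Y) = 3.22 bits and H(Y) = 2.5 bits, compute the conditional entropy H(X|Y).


H(X|Y) = H(X,Y) - H(Y) = 3.22 - 2.5 = 0.72

0.72 bits


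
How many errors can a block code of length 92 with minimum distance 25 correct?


Correction capability = floor((d-1)/2) = floor((25-1)/2) = 12

12 errors


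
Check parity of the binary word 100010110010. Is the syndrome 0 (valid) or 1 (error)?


Syndrome = XOR of all bits = 1 XOR 0 XOR 0 XOR 0 XOR 1 XOR 0 XOR 1 XOR 1 XOR 0 XOR 0 XOR 1 XOR 0 = 1

1


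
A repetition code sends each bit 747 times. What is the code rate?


Rate = k/n = 1/747

1/747


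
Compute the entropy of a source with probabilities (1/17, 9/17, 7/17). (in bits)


H = -sum(p_i * log2(p_i)). Terms: -(1/17)*log2(1/17) = 0.240439; -(9/17)*log2(9/17) = 0.485755; -(7/17)*log2(7/17) = 0.527103. H = 0.240439 + 0.485755 + 0.527103 = 1.2533

1.2533 bits


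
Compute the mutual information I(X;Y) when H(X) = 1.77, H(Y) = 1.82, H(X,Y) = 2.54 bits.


I(X;Y) = H(X) + H(Y) - H(X,Y) = 1.77 + 1.82 - 2.54 = 1.05

1.05 bits


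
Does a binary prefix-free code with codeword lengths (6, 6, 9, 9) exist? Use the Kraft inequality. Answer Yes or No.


Kraft sum = sum(2^(-l_i)) = 0.0352, need <= 1. Result: satisfied (a binary prefix-free code with these lengths exists)

Yes


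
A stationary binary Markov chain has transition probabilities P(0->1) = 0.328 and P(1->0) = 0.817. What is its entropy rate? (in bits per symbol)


Stationary distribution: pi_0 = p10/(p01+p10) = 0.7135, pi_1 = 0.2865. Entropy rate H' = pi_0*H(p01) + pi_1*H(p10) = 0.7135*0.9129 + 0.2865*0.6866 = 0.8481

0.8481 bits/symbol


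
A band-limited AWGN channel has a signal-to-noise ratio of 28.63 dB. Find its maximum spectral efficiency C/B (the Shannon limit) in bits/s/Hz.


SNR_linear = 10^(28.63/10) = 729.4575; C/B = log2(1 + SNR_linear) = log2(1 + 729.4575) = 9.5127

9.5127 bits/s/Hz


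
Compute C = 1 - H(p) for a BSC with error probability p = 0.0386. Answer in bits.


H(p) = -p*log2(p) - (1-p)*log2(1-p) = -0.0386*log2(0.0386) - 0.9614*log2(0.9614) = 0.181237 + 0.054599 = 0.2358. C = 1 - H(p) = 1 - 0.2358 = 0.7642

0.7642 bits


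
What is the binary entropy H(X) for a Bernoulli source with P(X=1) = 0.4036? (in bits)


H = -p*log2(p) - (1-p)*log2(1-p). -0.4036*log2(0.4036) = 0.528313; -0.5964*log2(0.5964) = 0.444704. H = 0.528313 + 0.444704 = 0.973

0.973 bits


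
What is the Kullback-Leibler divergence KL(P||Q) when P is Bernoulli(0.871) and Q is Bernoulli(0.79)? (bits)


KL = p*log2(p/q) + (1-p)*log2((1-p)/(1-q)) = 0.871*log2(0.871/0.79) + 0.129*log2(0.129/0.21) = 0.032

0.032 bits


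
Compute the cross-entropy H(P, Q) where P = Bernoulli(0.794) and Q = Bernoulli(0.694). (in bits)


H(P,Q) = -p*log2(q) - (1-p)*log2(1-q). -0.794*log2(0.694) = 0.418432; -0.206*log2(0.306) = 0.351930. H(P,Q) = 0.418432 + 0.351930 = 0.7704

0.7704 bits


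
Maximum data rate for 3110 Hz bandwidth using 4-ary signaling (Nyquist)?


Rate = 2 * B * log2(M) = 2 * 3110 * 2.0 = 12440.0

12440.0 bps


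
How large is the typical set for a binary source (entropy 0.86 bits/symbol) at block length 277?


log2|A_typical| = nH = 277 * 0.86 = 238.22, so |A_typical| ~ 2^238.22 = 5.145e+71

5.145e+71


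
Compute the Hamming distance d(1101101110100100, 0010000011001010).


Count differing positions: ^ ^ ^ ^ ^ . ^ ^ . ^ ^ . ^ ^ ^ . = 12 differences

12


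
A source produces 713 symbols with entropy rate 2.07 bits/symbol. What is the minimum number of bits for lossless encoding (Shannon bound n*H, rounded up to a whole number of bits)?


Minimum bits >= n * H = 713 * 2.07 = 1475.91, rounded up to a whole number of bits = 1476

1476 bits


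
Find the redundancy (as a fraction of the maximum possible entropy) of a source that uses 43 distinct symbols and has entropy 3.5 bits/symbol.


H_max = log2(K) = log2(43) = 5.4263 bits/symbol. Redundancy = 1 - H/H_max = 1 - 3.5/5.4263 = 1 - 0.645 = 0.355

0.355


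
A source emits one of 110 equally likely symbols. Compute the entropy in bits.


H = log2(n) = log2(110) = 6.7814

6.7814 bits


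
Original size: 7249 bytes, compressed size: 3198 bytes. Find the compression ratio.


Ratio = original / compressed = 7249 / 3198 = 2.2667

2.2667


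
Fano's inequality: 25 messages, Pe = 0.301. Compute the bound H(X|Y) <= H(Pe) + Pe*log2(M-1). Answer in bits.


H(Pe) = -Pe*log2(Pe) - (1-Pe)*log2(1-Pe) = -0.301*log2(0.301) - 0.699*log2(0.699) = 0.521382 + 0.361128 = 0.8825. Pe*log2(M-1) = 0.301*log2(24) = 1.380074. Bound = H(Pe) + Pe*log2(M-1) = 0.521382 + 0.361128 + 1.380074 = 2.2626

2.2626 bits


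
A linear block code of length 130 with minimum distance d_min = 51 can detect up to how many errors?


Detection capability = d_min - 1 = 51 - 1 = 50

50 errors


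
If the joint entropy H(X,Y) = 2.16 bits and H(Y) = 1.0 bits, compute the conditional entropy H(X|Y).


H(X|Y) = H(X,Y) - H(Y) = 2.16 - 1.0 = 1.16

1.16 bits


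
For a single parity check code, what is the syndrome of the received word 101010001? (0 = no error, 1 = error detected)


Syndrome = XOR of all bits = 1 XOR 0 XOR 1 XOR 0 XOR 1 XOR 0 XOR 0 XOR 0 XOR 1 = 0

0


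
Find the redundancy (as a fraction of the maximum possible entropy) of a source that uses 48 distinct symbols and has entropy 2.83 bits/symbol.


H_max = log2(K) = log2(48) = 5.585 bits/symbol. Redundancy = 1 - H/H_max = 1 - 2.83/5.585 = 1 - 0.5067 = 0.4933

0.4933


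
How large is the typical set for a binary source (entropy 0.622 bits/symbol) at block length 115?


log2|A_typical| = nH = 115 * 0.622 = 71.53, so |A_typical| ~ 2^71.53 = 3.409e+21

3.409e+21


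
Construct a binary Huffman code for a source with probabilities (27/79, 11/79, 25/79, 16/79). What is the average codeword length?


Huffman construction (repeatedly merge the two least-probable nodes; each merge adds 1 bit to every symbol beneath it): 11/79 + 16/79 = 27/79; 25/79 + 27/79 = 52/79; 27/79 + 52/79 = 1. Resulting codeword lengths (in the order the probabilities were given): (2, 2, 2, 2). L_avg = sum(p_i * l_i) = 27/79*2 + 11/79*2 + 25/79*2 + 16/79*2 = 2

2.0 bits


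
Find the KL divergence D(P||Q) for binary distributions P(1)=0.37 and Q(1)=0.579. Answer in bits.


KL = p*log2(p/q) + (1-p)*log2((1-p)/(1-q)) = 0.37*log2(0.37/0.579) + 0.63*log2(0.63/0.421) = 0.1273

0.1273 bits


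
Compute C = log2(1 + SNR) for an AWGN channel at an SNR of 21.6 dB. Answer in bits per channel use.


SNR_linear = 10^(21.6/10) = 144.544; C = log2(1 + SNR_linear) = log2(1 + 144.544) = 7.1853

7.1853 bits/channel use


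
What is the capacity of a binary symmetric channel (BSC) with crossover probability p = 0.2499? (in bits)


H(p) = -p*log2(p) - (1-p)*log2(1-p) = -0.2499*log2(0.2499) - 0.7501*log2(0.7501) = 0.499944 + 0.311175 = 0.8111. C = 1 - H(p) = 1 - 0.8111 = 0.1889

0.1889 bits


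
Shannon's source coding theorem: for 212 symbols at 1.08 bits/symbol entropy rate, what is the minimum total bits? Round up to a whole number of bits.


Minimum bits >= n * H = 212 * 1.08 = 228.96, rounded up to a whole number of bits = 229

229 bits


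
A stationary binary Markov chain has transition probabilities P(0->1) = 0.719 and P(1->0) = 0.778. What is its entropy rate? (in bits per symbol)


Stationary distribution: pi_0 = p10/(p01+p10) = 0.5197, pi_1 = 0.4803. Entropy rate H' = pi_0*H(p01) + pi_1*H(p10) = 0.5197*0.8568 + 0.4803*0.7638 = 0.8121

0.8121 bits/symbol


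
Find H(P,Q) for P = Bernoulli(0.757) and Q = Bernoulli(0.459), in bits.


H(P,Q) = -p*log2(q) - (1-p)*log2(1-q). -0.757*log2(0.459) = 0.850439; -0.243*log2(0.541) = 0.215371. H(P,Q) = 0.850439 + 0.215371 = 1.0658

1.0658 bits


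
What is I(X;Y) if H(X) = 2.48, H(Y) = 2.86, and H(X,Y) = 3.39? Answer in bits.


I(X;Y) = H(X) + H(Y) - H(X,Y) = 2.48 + 2.86 - 3.39 = 1.95

1.95 bits


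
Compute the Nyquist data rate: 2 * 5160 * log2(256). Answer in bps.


Rate = 2 * B * log2(M) = 2 * 5160 * 8.0 = 82560.0

82560.0 bps


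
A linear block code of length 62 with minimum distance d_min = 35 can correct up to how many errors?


Correction capability = floor((d-1)/2) = floor((35-1)/2) = 17

17 errors


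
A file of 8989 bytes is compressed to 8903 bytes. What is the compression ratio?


Ratio = original / compressed = 8989 / 8903 = 1.0097

1.0097


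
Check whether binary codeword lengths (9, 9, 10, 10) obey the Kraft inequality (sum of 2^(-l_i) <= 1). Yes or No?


Kraft sum = sum(2^(-l_i)) = 0.0059, need <= 1. Result: satisfied (a binary prefix-free code with these lengths exists)

Yes


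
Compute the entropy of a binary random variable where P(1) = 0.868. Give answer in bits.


H = -p*log2(p) - (1-p)*log2(1-p). -0.868*log2(0.868) = 0.177274; -0.132*log2(0.132) = 0.385624. H = 0.177274 + 0.385624 = 0.5629

0.5629 bits


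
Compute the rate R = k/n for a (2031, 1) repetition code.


Rate = k/n = 1/2031

1/2031


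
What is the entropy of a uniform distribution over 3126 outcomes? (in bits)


H = log2(n) = log2(3126) = 11.6101

11.6101 bits


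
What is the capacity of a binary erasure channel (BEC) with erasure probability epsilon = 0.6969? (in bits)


C = 1 - epsilon = 1 - 0.6969 = 0.3031

0.3031 bits


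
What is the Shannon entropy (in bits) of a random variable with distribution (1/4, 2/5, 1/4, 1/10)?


H = -sum(p_i * log2(p_i)). Terms: -(1/4)*log2(1/4) = 0.500000; -(2/5)*log2(2/5) = 0.528771; -(1/4)*log2(1/4) = 0.500000; -(1/10)*log2(1/10) = 0.332193. H = 0.500000 + 0.528771 + 0.500000 + 0.332193 = 1.861

1.861 bits


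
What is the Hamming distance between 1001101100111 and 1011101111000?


Count differing positions: . . ^ . . . . . ^ ^ ^ ^ ^ = 6 differences

6


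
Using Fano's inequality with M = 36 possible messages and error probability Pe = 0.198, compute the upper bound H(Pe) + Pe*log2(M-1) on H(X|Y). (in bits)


H(Pe) = -Pe*log2(Pe) - (1-Pe)*log2(1-Pe) = -0.198*log2(0.198) - 0.802*log2(0.802) = 0.462613 + 0.255297 = 0.7179. Pe*log2(M-1) = 0.198*log2(35) = 1.015598. Bound = H(Pe) + Pe*log2(M-1) = 0.462613 + 0.255297 + 1.015598 = 1.7335

1.7335 bits


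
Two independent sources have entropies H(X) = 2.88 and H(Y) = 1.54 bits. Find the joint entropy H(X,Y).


For independent variables, H(X,Y) = H(X) + H(Y) = 2.88 + 1.54 = 4.42

4.42 bits


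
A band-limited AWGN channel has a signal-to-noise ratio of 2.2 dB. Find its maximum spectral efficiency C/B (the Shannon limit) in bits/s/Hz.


SNR_linear = 10^(2.2/10) = 1.6596; C/B = log2(1 + SNR_linear) = log2(1 + 1.6596) = 1.4112

1.4112 bits/s/Hz


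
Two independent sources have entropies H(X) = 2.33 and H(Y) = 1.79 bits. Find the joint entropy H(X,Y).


For independent variables, H(X,Y) = H(X) + H(Y) = 2.33 + 1.79 = 4.12

4.12 bits


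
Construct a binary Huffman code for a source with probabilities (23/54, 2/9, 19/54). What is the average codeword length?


Huffman construction (repeatedly merge the two least-probable nodes; each merge adds 1 bit to every symbol beneath it): 2/9 + 19/54 = 31/54; 23/54 + 31/54 = 1. Resulting codeword lengths (in the order the probabilities were given): (1, 2, 2). L_avg = sum(p_i * l_i) = 23/54*1 + 2/9*2 + 19/54*2 = 85/54 = 1.5741

1.5741 bits


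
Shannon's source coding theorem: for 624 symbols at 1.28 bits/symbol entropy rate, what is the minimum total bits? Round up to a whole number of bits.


Minimum bits >= n * H = 624 * 1.28 = 798.72, rounded up to a whole number of bits = 799

799 bits


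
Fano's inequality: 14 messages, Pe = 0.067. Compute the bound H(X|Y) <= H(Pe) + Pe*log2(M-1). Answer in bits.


H(Pe) = -Pe*log2(Pe) - (1-Pe)*log2(1-Pe) = -0.067*log2(0.067) - 0.933*log2(0.933) = 0.261280 + 0.093348 = 0.3546. Pe*log2(M-1) = 0.067*log2(13) = 0.247929. Bound = H(Pe) + Pe*log2(M-1) = 0.261280 + 0.093348 + 0.247929 = 0.6026

0.6026 bits


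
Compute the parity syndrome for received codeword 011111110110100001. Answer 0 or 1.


Syndrome = XOR of all bits = 0 XOR 1 XOR 1 XOR 1 XOR 1 XOR 1 XOR 1 XOR 1 XOR 0 XOR 1 XOR 1 XOR 0 XOR 1 XOR 0 XOR 0 XOR 0 XOR 0 XOR 1 = 1

1


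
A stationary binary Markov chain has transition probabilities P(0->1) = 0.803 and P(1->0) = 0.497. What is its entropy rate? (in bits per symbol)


Stationary distribution: pi_0 = p10/(p01+p10) = 0.3823, pi_1 = 0.6177. Entropy rate H' = pi_0*H(p01) + pi_1*H(p10) = 0.3823*0.7159 + 0.6177*1.0 = 0.8914

0.8914 bits/symbol


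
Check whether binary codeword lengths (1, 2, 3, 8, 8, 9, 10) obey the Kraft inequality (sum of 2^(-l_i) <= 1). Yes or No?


Kraft sum = sum(2^(-l_i)) = 0.8857, need <= 1. Result: satisfied (a binary prefix-free code with these lengths exists)

Yes


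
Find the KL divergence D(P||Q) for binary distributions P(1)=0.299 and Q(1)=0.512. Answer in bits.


KL = p*log2(p/q) + (1-p)*log2((1-p)/(1-q)) = 0.299*log2(0.299/0.512) + 0.701*log2(0.701/0.488) = 0.1343

0.1343 bits


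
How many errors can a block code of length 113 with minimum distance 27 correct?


Correction capability = floor((d-1)/2) = floor((27-1)/2) = 13

13 errors


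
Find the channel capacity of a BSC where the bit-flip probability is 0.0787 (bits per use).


H(p) = -p*log2(p) - (1-p)*log2(1-p) = -0.0787*log2(0.0787) - 0.9213*log2(0.9213) = 0.288632 + 0.108950 = 0.3976. C = 1 - H(p) = 1 - 0.3976 = 0.6024

0.6024 bits


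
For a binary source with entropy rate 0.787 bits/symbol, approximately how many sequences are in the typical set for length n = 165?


log2|A_typical| = nH = 165 * 0.787 = 129.855, so |A_typical| ~ 2^129.855 = 1.231e+39

1.231e+39


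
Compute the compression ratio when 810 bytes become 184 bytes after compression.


Ratio = original / compressed = 810 / 184 = 4.4022

4.4022


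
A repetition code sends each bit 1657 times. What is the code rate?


Rate = k/n = 1/1657

1/1657


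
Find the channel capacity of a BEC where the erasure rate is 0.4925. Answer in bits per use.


C = 1 - epsilon = 1 - 0.4925 = 0.5075

0.5075 bits


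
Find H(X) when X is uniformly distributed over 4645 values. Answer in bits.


H = log2(n) = log2(4645) = 12.1815

12.1815 bits


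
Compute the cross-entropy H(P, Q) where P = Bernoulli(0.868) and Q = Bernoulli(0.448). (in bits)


H(P,Q) = -p*log2(q) - (1-p)*log2(1-q). -0.868*log2(0.448) = 1.005517; -0.132*log2(0.552) = 0.113158. H(P,Q) = 1.005517 + 0.113158 = 1.1187

1.1187 bits


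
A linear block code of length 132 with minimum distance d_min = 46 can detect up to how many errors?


Detection capability = d_min - 1 = 46 - 1 = 45

45 errors


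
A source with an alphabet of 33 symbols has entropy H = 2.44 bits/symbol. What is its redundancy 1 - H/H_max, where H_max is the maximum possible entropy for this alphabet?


H_max = log2(K) = log2(33) = 5.0444 bits/symbol. Redundancy = 1 - H/H_max = 1 - 2.44/5.0444 = 1 - 0.4837 = 0.5163

0.5163


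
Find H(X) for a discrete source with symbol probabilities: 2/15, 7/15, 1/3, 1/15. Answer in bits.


H = -sum(p_i * log2(p_i)). Terms: -(2/15)*log2(2/15) = 0.387585; -(7/15)*log2(7/15) = 0.513117; -(1/3)*log2(1/3) = 0.528321; -(1/15)*log2(1/15) = 0.260459. H = 0.387585 + 0.513117 + 0.528321 + 0.260459 = 1.6895

1.6895 bits


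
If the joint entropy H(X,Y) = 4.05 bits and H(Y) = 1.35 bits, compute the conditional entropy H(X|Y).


H(X|Y) = H(X,Y) - H(Y) = 4.05 - 1.35 = 2.7

2.7 bits


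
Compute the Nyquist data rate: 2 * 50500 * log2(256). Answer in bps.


Rate = 2 * B * log2(M) = 2 * 50500 * 8.0 = 808000.0

808000.0 bps


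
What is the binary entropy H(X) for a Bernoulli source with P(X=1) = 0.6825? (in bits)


H = -p*log2(p) - (1-p)*log2(1-p). -0.6825*log2(0.6825) = 0.376125; -0.3175*log2(0.3175) = 0.525517. H = 0.376125 + 0.525517 = 0.9016

0.9016 bits
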